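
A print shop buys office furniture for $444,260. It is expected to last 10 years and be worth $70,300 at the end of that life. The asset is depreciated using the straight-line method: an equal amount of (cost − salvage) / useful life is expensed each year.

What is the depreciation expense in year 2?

$37,396

Depreciable base = $444,260 − $70,300 = $373,960.
Annual expense = $373,960 / 10 = $37,396.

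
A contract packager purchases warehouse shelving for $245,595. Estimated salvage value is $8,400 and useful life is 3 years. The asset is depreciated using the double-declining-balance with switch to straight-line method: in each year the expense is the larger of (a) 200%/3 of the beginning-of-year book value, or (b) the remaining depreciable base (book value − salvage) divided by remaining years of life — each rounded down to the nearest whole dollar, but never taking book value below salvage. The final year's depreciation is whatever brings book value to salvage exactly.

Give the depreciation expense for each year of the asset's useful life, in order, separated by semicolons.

$163,730; $54,576; $18,889

Depreciable base = $245,595 − $8,400 = $237,195.
Year 1: DB = ⌊$245,595 × 200%/3⌋ = $163,730; SL = ⌊$237,195/3⌋ = $79,065 → take DB $163,730. Book value $81,865.
Year 2: DB = ⌊$81,865 × 200%/3⌋ = $54,576; SL = ⌊$73,465/2⌋ = $36,732 → take DB $54,576. Book value $27,289.
Year 3 (final): $27,289 − $8,400 = $18,889. Book value $8,400.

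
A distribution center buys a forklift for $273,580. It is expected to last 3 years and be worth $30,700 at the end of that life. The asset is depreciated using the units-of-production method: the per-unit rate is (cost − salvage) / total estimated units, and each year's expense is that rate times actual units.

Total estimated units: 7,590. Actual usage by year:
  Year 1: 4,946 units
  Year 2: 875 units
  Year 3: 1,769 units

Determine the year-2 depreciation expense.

$28,000

Depreciable base = $273,580 − $30,700 = $242,880.
Rate = $242,880 / 7,590 units = $32 per unit.
Year 1: 4,946 × $32 = $158,272. Book value $115,308.
Year 2: 875 × $32 = $28,000. Book value $87,308.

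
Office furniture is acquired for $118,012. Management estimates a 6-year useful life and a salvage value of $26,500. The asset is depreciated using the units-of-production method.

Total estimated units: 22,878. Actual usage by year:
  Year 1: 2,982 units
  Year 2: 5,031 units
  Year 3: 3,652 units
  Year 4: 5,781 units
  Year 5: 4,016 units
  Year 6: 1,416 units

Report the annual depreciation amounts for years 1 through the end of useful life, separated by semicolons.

$11,928; $20,124; $14,608; $23,124; $16,064; $5,664

Depreciable base = $118,012 − $26,500 = $91,512.
Rate = $91,512 / 22,878 units = $4 per unit.
Year 1: 2,982 × $4 = $11,928. Book value $106,084.
Year 2: 5,031 × $4 = $20,124. Book value $85,960.
Year 3: 3,652 × $4 = $14,608. Book value $71,352.
Year 4: 5,781 × $4 = $23,124. Book value $48,228.
Year 5: 4,016 × $4 = $16,064. Book value $32,164.
Year 6: 1,416 × $4 = $5,664. Book value $26,500.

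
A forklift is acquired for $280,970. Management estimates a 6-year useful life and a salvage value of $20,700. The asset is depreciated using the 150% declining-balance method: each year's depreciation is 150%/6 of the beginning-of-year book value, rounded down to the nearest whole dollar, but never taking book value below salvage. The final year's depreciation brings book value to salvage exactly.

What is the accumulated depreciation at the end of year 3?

$162,435

Depreciable base = $280,970 − $20,700 = $260,270.
Year 1: ⌊$280,970 × 150%/6⌋ = $70,242. Book value $210,728.
Year 2: ⌊$210,728 × 150%/6⌋ = $52,682. Book value $158,046.
Year 3: ⌊$158,046 × 150%/6⌋ = $39,511. Book value $118,535.
Accumulated through year 3 = $280,970 − $118,535 = $162,435.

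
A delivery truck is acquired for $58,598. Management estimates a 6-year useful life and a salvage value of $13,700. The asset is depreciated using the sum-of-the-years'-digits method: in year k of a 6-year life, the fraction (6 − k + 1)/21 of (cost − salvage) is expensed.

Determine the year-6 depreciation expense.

Depreciable base = $58,598 − $13,700 = $44,898.
Sum of the years' digits = 6+5+4+3+2+1 = 21.
Year 1: $44,898 × 6/21 = $12,828. Book value $45,770.
Year 2: $44,898 × 5/21 = $10,690. Book value $35,080.
Year 3: $44,898 × 4/21 = $8,552. Book value $26,528.
Year 4: $44,898 × 3/21 = $6,414. Book value $20,114.
Year 5: $44,898 × 2/21 = $4,276. Book value $15,838.
Year 6: $44,898 × 1/21 = $2,138. Book value $13,700.

$2,138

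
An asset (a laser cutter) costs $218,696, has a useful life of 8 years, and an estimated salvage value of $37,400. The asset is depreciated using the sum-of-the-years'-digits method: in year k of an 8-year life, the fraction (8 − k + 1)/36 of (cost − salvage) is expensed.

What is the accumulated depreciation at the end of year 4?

Depreciable base = $218,696 − $37,400 = $181,296.
Sum of the years' digits = 8+7+6+5+4+3+2+1 = 36.
Year 1: $181,296 × 8/36 = $40,288. Book value $178,408.
Year 2: $181,296 × 7/36 = $35,252. Book value $143,156.
Year 3: $181,296 × 6/36 = $30,216. Book value $112,940.
Year 4: $181,296 × 5/36 = $25,180. Book value $87,760.
Accumulated through year 4 = $218,696 − $87,760 = $130,936.

$130,936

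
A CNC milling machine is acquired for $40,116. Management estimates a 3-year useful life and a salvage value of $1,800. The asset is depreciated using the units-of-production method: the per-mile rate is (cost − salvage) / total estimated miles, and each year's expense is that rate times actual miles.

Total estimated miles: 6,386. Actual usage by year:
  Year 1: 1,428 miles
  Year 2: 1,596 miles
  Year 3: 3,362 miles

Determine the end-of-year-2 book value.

Depreciable base = $40,116 − $1,800 = $38,316.
Rate = $38,316 / 6,386 miles = $6 per mile.
Year 1: 1,428 × $6 = $8,568. Book value $31,548.
Year 2: 1,596 × $6 = $9,576. Book value $21,972.

$21,972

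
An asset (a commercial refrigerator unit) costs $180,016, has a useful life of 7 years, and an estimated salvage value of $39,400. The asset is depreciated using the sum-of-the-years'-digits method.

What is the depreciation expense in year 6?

Depreciable base = $180,016 − $39,400 = $140,616.
Sum of the years' digits = 7+6+5+4+3+2+1 = 28.
Year 1: $140,616 × 7/28 = $35,154. Book value $144,862.
Year 2: $140,616 × 6/28 = $30,132. Book value $114,730.
Year 3: $140,616 × 5/28 = $25,110. Book value $89,620.
Year 4: $140,616 × 4/28 = $20,088. Book value $69,532.
Year 5: $140,616 × 3/28 = $15,066. Book value $54,466.
Year 6: $140,616 × 2/28 = $10,044. Book value $44,422.

$10,044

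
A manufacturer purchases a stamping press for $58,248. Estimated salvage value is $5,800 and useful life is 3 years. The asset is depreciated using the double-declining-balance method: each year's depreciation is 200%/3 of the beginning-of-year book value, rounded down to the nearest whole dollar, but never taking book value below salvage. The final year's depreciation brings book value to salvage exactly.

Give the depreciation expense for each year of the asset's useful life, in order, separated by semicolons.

$38,832; $12,944; $672

Depreciable base = $58,248 − $5,800 = $52,448.
Year 1: ⌊$58,248 × 200%/3⌋ = $38,832. Book value $19,416.
Year 2: ⌊$19,416 × 200%/3⌋ = $12,944. Book value $6,472.
Year 3 (final): $6,472 − $5,800 = $672. Book value $5,800.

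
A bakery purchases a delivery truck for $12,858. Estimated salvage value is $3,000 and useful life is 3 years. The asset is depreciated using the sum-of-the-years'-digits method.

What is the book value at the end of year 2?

Depreciable base = $12,858 − $3,000 = $9,858.
Sum of the years' digits = 3+2+1 = 6.
Year 1: $9,858 × 3/6 = $4,929. Book value $7,929.
Year 2: $9,858 × 2/6 = $3,286. Book value $4,643.

$4,643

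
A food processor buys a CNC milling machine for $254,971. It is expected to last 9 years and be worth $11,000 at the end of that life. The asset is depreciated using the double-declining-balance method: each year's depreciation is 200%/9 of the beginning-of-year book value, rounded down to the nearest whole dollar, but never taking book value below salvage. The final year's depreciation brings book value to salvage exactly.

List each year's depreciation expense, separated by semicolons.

$56,660; $44,069; $34,276; $26,659; $20,734; $16,127; $12,543; $9,756; $23,147

Depreciable base = $254,971 − $11,000 = $243,971.
Year 1: ⌊$254,971 × 200%/9⌋ = $56,660. Book value $198,311.
Year 2: ⌊$198,311 × 200%/9⌋ = $44,069. Book value $154,242.
Year 3: ⌊$154,242 × 200%/9⌋ = $34,276. Book value $119,966.
Year 4: ⌊$119,966 × 200%/9⌋ = $26,659. Book value $93,307.
Year 5: ⌊$93,307 × 200%/9⌋ = $20,734. Book value $72,573.
Year 6: ⌊$72,573 × 200%/9⌋ = $16,127. Book value $56,446.
Year 7: ⌊$56,446 × 200%/9⌋ = $12,543. Book value $43,903.
Year 8: ⌊$43,903 × 200%/9⌋ = $9,756. Book value $34,147.
Year 9 (final): $34,147 − $11,000 = $23,147. Book value $11,000.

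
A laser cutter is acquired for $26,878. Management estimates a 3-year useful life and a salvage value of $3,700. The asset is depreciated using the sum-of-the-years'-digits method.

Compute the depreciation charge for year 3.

Depreciable base = $26,878 − $3,700 = $23,178.
Sum of the years' digits = 3+2+1 = 6.
Year 1: $23,178 × 3/6 = $11,589. Book value $15,289.
Year 2: $23,178 × 2/6 = $7,726. Book value $7,563.
Year 3: $23,178 × 1/6 = $3,863. Book value $3,700.

$3,863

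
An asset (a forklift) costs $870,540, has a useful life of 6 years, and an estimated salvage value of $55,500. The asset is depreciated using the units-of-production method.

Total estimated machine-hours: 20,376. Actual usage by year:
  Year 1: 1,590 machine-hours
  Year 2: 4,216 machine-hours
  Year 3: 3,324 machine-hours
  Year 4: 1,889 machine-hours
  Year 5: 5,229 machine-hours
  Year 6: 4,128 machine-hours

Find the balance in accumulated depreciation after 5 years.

$649,920

Depreciable base = $870,540 − $55,500 = $815,040.
Rate = $815,040 / 20,376 machine-hours = $40 per machine-hour.
Year 1: 1,590 × $40 = $63,600. Book value $806,940.
Year 2: 4,216 × $40 = $168,640. Book value $638,300.
Year 3: 3,324 × $40 = $132,960. Book value $505,340.
Year 4: 1,889 × $40 = $75,560. Book value $429,780.
Year 5: 5,229 × $40 = $209,160. Book value $220,620.
Accumulated through year 5 = $870,540 − $220,620 = $649,920.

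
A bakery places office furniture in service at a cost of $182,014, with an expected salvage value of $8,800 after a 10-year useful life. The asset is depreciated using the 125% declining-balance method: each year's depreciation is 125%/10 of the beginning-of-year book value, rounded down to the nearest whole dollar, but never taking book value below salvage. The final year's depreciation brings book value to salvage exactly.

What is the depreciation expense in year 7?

Depreciable base = $182,014 − $8,800 = $173,214.
Year 1: ⌊$182,014 × 125%/10⌋ = $22,751. Book value $159,263.
Year 2: ⌊$159,263 × 125%/10⌋ = $19,907. Book value $139,356.
Year 3: ⌊$139,356 × 125%/10⌋ = $17,419. Book value $121,937.
Year 4: ⌊$121,937 × 125%/10⌋ = $15,242. Book value $106,695.
Year 5: ⌊$106,695 × 125%/10⌋ = $13,336. Book value $93,359.
Year 6: ⌊$93,359 × 125%/10⌋ = $11,669. Book value $81,690.
Year 7: ⌊$81,690 × 125%/10⌋ = $10,211. Book value $71,479.

$10,211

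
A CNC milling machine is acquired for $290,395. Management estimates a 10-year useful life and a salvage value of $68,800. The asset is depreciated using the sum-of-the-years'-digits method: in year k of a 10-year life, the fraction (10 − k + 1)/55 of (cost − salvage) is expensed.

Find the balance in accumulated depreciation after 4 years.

$136,986

Depreciable base = $290,395 − $68,800 = $221,595.
Sum of the years' digits = 10+9+8+7+6+5+4+3+2+1 = 55.
Year 1: $221,595 × 10/55 = $40,290. Book value $250,105.
Year 2: $221,595 × 9/55 = $36,261. Book value $213,844.
Year 3: $221,595 × 8/55 = $32,232. Book value $181,612.
Year 4: $221,595 × 7/55 = $28,203. Book value $153,409.
Accumulated through year 4 = $290,395 − $153,409 = $136,986.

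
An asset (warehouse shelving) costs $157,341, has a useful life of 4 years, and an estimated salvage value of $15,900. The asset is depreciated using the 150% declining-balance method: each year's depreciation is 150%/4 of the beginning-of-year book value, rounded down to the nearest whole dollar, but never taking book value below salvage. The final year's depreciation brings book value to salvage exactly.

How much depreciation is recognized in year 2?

$36,877

Depreciable base = $157,341 − $15,900 = $141,441.
Year 1: ⌊$157,341 × 150%/4⌋ = $59,002. Book value $98,339.
Year 2: ⌊$98,339 × 150%/4⌋ = $36,877. Book value $61,462.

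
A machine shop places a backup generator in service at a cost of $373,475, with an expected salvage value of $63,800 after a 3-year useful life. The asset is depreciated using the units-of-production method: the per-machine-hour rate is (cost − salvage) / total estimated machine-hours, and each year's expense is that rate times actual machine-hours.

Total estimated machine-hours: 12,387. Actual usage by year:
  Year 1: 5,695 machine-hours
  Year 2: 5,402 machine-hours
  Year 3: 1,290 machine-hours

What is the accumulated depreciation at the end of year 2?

Depreciable base = $373,475 − $63,800 = $309,675.
Rate = $309,675 / 12,387 machine-hours = $25 per machine-hour.
Year 1: 5,695 × $25 = $142,375. Book value $231,100.
Year 2: 5,402 × $25 = $135,050. Book value $96,050.
Accumulated through year 2 = $373,475 − $96,050 = $277,425.

$277,425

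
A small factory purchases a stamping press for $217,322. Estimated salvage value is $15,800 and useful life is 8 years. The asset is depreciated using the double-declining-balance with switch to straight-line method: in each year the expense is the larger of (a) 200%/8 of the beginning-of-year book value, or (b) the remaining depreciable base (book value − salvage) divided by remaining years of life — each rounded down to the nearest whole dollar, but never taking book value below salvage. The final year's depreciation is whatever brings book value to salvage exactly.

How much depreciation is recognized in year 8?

$11,440

Depreciable base = $217,322 − $15,800 = $201,522.
Year 1: DB = ⌊$217,322 × 200%/8⌋ = $54,330; SL = ⌊$201,522/8⌋ = $25,190 → take DB $54,330. Book value $162,992.
Year 2: DB = ⌊$162,992 × 200%/8⌋ = $40,748; SL = ⌊$147,192/7⌋ = $21,027 → take DB $40,748. Book value $122,244.
Year 3: DB = ⌊$122,244 × 200%/8⌋ = $30,561; SL = ⌊$106,444/6⌋ = $17,740 → take DB $30,561. Book value $91,683.
Year 4: DB = ⌊$91,683 × 200%/8⌋ = $22,920; SL = ⌊$75,883/5⌋ = $15,176 → take DB $22,920. Book value $68,763.
Year 5: DB = ⌊$68,763 × 200%/8⌋ = $17,190; SL = ⌊$52,963/4⌋ = $13,240 → take DB $17,190. Book value $51,573.
Year 6: DB = ⌊$51,573 × 200%/8⌋ = $12,893; SL = ⌊$35,773/3⌋ = $11,924 → take DB $12,893. Book value $38,680.
Year 7: DB = ⌊$38,680 × 200%/8⌋ = $9,670; SL = ⌊$22,880/2⌋ = $11,440 → take SL $11,440. Book value $27,240.
Year 8 (final): $27,240 − $15,800 = $11,440. Book value $15,800.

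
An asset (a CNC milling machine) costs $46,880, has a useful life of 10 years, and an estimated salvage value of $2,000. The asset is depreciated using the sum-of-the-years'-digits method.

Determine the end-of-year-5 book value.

$14,240

Depreciable base = $46,880 − $2,000 = $44,880.
Sum of the years' digits = 10+9+8+7+6+5+4+3+2+1 = 55.
Year 1: $44,880 × 10/55 = $8,160. Book value $38,720.
Year 2: $44,880 × 9/55 = $7,344. Book value $31,376.
Year 3: $44,880 × 8/55 = $6,528. Book value $24,848.
Year 4: $44,880 × 7/55 = $5,712. Book value $19,136.
Year 5: $44,880 × 6/55 = $4,896. Book value $14,240.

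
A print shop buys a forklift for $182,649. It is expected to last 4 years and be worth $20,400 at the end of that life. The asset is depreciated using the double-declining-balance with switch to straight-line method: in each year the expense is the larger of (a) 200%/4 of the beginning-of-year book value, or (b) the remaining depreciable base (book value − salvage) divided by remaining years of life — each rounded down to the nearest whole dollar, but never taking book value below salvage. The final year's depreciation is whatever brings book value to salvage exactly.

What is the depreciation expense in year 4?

$2,432

Depreciable base = $182,649 − $20,400 = $162,249.
Year 1: DB = ⌊$182,649 × 200%/4⌋ = $91,324; SL = ⌊$162,249/4⌋ = $40,562 → take DB $91,324. Book value $91,325.
Year 2: DB = ⌊$91,325 × 200%/4⌋ = $45,662; SL = ⌊$70,925/3⌋ = $23,641 → take DB $45,662. Book value $45,663.
Year 3: DB = ⌊$45,663 × 200%/4⌋ = $22,831; SL = ⌊$25,263/2⌋ = $12,631 → take DB $22,831. Book value $22,832.
Year 4 (final): $22,832 − $20,400 = $2,432. Book value $20,400.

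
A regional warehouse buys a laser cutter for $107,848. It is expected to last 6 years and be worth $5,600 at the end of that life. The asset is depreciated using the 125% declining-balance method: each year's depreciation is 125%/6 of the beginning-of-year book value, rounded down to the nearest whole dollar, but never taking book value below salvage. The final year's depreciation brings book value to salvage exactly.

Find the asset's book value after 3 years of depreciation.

Depreciable base = $107,848 − $5,600 = $102,248.
Year 1: ⌊$107,848 × 125%/6⌋ = $22,468. Book value $85,380.
Year 2: ⌊$85,380 × 125%/6⌋ = $17,787. Book value $67,593.
Year 3: ⌊$67,593 × 125%/6⌋ = $14,081. Book value $53,512.

$53,512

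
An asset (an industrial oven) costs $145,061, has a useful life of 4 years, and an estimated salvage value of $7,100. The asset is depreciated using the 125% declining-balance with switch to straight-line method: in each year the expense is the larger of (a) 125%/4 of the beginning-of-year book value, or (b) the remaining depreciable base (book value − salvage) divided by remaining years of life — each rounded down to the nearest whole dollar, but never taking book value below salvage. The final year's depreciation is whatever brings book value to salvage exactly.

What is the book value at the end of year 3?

Depreciable base = $145,061 − $7,100 = $137,961.
Year 1: DB = ⌊$145,061 × 125%/4⌋ = $45,331; SL = ⌊$137,961/4⌋ = $34,490 → take DB $45,331. Book value $99,730.
Year 2: DB = ⌊$99,730 × 125%/4⌋ = $31,165; SL = ⌊$92,630/3⌋ = $30,876 → take DB $31,165. Book value $68,565.
Year 3: DB = ⌊$68,565 × 125%/4⌋ = $21,426; SL = ⌊$61,465/2⌋ = $30,732 → take SL $30,732. Book value $37,833.

$37,833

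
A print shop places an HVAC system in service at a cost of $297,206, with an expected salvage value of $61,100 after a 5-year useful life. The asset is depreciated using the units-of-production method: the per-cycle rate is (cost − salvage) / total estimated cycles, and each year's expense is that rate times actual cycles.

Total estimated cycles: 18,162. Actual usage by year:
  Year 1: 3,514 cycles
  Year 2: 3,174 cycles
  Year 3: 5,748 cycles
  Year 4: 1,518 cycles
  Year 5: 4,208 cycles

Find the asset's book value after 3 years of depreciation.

Depreciable base = $297,206 − $61,100 = $236,106.
Rate = $236,106 / 18,162 cycles = $13 per cycle.
Year 1: 3,514 × $13 = $45,682. Book value $251,524.
Year 2: 3,174 × $13 = $41,262. Book value $210,262.
Year 3: 5,748 × $13 = $74,724. Book value $135,538.

$135,538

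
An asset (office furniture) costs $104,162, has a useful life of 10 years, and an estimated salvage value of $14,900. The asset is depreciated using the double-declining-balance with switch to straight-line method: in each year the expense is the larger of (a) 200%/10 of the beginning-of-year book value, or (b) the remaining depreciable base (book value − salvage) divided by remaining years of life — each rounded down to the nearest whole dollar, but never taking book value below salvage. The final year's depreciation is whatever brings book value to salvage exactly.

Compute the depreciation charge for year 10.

Depreciable base = $104,162 − $14,900 = $89,262.
Year 1: DB = ⌊$104,162 × 200%/10⌋ = $20,832; SL = ⌊$89,262/10⌋ = $8,926 → take DB $20,832. Book value $83,330.
Year 2: DB = ⌊$83,330 × 200%/10⌋ = $16,666; SL = ⌊$68,430/9⌋ = $7,603 → take DB $16,666. Book value $66,664.
Year 3: DB = ⌊$66,664 × 200%/10⌋ = $13,332; SL = ⌊$51,764/8⌋ = $6,470 → take DB $13,332. Book value $53,332.
Year 4: DB = ⌊$53,332 × 200%/10⌋ = $10,666; SL = ⌊$38,432/7⌋ = $5,490 → take DB $10,666. Book value $42,666.
Year 5: DB = ⌊$42,666 × 200%/10⌋ = $8,533; SL = ⌊$27,766/6⌋ = $4,627 → take DB $8,533. Book value $34,133.
Year 6: DB = ⌊$34,133 × 200%/10⌋ = $6,826; SL = ⌊$19,233/5⌋ = $3,846 → take DB $6,826. Book value $27,307.
Year 7: DB = ⌊$27,307 × 200%/10⌋ = $5,461; SL = ⌊$12,407/4⌋ = $3,101 → take DB $5,461. Book value $21,846.
Year 8: DB = ⌊$21,846 × 200%/10⌋ = $4,369; SL = ⌊$6,946/3⌋ = $2,315 → take DB $4,369. Book value $17,477.
Year 9: DB = ⌊$17,477 × 200%/10⌋ = $3,495; SL = ⌊$2,577/2⌋ = $1,288 → take DB $3,495, capped at $2,577. Book value $14,900.
Year 10 (final): $14,900 − $14,900 = $0. Book value $14,900.

$0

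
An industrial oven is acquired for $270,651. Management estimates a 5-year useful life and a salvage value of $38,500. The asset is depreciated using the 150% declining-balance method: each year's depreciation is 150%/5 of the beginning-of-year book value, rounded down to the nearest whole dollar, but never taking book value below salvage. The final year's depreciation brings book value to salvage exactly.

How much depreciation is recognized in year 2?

Depreciable base = $270,651 − $38,500 = $232,151.
Year 1: ⌊$270,651 × 150%/5⌋ = $81,195. Book value $189,456.
Year 2: ⌊$189,456 × 150%/5⌋ = $56,836. Book value $132,620.

$56,836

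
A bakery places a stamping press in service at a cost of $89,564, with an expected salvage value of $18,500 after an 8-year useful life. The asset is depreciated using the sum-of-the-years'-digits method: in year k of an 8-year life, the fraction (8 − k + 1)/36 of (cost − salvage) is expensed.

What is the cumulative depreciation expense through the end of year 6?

$65,142

Depreciable base = $89,564 − $18,500 = $71,064.
Sum of the years' digits = 8+7+6+5+4+3+2+1 = 36.
Year 1: $71,064 × 8/36 = $15,792. Book value $73,772.
Year 2: $71,064 × 7/36 = $13,818. Book value $59,954.
Year 3: $71,064 × 6/36 = $11,844. Book value $48,110.
Year 4: $71,064 × 5/36 = $9,870. Book value $38,240.
Year 5: $71,064 × 4/36 = $7,896. Book value $30,344.
Year 6: $71,064 × 3/36 = $5,922. Book value $24,422.
Accumulated through year 6 = $89,564 − $24,422 = $65,142.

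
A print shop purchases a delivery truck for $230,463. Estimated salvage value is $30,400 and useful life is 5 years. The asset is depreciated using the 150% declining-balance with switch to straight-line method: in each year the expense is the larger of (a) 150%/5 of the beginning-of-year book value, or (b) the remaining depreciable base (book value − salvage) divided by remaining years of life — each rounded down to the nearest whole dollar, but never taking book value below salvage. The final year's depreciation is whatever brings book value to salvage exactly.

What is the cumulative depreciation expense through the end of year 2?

$117,535

Depreciable base = $230,463 − $30,400 = $200,063.
Year 1: DB = ⌊$230,463 × 150%/5⌋ = $69,138; SL = ⌊$200,063/5⌋ = $40,012 → take DB $69,138. Book value $161,325.
Year 2: DB = ⌊$161,325 × 150%/5⌋ = $48,397; SL = ⌊$130,925/4⌋ = $32,731 → take DB $48,397. Book value $112,928.
Accumulated through year 2 = $230,463 − $112,928 = $117,535.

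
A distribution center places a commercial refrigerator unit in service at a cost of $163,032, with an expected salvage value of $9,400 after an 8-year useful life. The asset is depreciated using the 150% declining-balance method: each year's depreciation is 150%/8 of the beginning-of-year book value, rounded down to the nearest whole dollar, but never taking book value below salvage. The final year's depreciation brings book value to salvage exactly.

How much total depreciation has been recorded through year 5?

Depreciable base = $163,032 − $9,400 = $153,632.
Year 1: ⌊$163,032 × 150%/8⌋ = $30,568. Book value $132,464.
Year 2: ⌊$132,464 × 150%/8⌋ = $24,837. Book value $107,627.
Year 3: ⌊$107,627 × 150%/8⌋ = $20,180. Book value $87,447.
Year 4: ⌊$87,447 × 150%/8⌋ = $16,396. Book value $71,051.
Year 5: ⌊$71,051 × 150%/8⌋ = $13,322. Book value $57,729.
Accumulated through year 5 = $163,032 − $57,729 = $105,303.

$105,303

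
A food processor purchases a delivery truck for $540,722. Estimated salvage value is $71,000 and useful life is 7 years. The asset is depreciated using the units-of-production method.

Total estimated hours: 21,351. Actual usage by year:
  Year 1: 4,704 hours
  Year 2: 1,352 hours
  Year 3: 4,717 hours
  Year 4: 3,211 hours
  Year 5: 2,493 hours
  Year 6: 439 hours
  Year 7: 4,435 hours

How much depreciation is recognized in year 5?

$54,846

Depreciable base = $540,722 − $71,000 = $469,722.
Rate = $469,722 / 21,351 hours = $22 per hour.
Year 1: 4,704 × $22 = $103,488. Book value $437,234.
Year 2: 1,352 × $22 = $29,744. Book value $407,490.
Year 3: 4,717 × $22 = $103,774. Book value $303,716.
Year 4: 3,211 × $22 = $70,642. Book value $233,074.
Year 5: 2,493 × $22 = $54,846. Book value $178,228.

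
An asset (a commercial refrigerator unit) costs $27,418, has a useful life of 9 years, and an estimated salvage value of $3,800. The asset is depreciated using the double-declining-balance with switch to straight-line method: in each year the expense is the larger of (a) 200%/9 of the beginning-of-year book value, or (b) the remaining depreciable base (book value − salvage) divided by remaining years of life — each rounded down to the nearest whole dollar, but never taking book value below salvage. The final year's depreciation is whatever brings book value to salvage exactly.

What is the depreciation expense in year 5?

$2,230

Depreciable base = $27,418 − $3,800 = $23,618.
Year 1: DB = ⌊$27,418 × 200%/9⌋ = $6,092; SL = ⌊$23,618/9⌋ = $2,624 → take DB $6,092. Book value $21,326.
Year 2: DB = ⌊$21,326 × 200%/9⌋ = $4,739; SL = ⌊$17,526/8⌋ = $2,190 → take DB $4,739. Book value $16,587.
Year 3: DB = ⌊$16,587 × 200%/9⌋ = $3,686; SL = ⌊$12,787/7⌋ = $1,826 → take DB $3,686. Book value $12,901.
Year 4: DB = ⌊$12,901 × 200%/9⌋ = $2,866; SL = ⌊$9,101/6⌋ = $1,516 → take DB $2,866. Book value $10,035.
Year 5: DB = ⌊$10,035 × 200%/9⌋ = $2,230; SL = ⌊$6,235/5⌋ = $1,247 → take DB $2,230. Book value $7,805.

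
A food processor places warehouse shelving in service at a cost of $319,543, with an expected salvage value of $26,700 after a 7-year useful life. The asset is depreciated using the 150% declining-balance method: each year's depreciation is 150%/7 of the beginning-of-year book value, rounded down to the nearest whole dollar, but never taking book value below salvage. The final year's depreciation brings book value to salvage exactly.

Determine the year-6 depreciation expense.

Depreciable base = $319,543 − $26,700 = $292,843.
Year 1: ⌊$319,543 × 150%/7⌋ = $68,473. Book value $251,070.
Year 2: ⌊$251,070 × 150%/7⌋ = $53,800. Book value $197,270.
Year 3: ⌊$197,270 × 150%/7⌋ = $42,272. Book value $154,998.
Year 4: ⌊$154,998 × 150%/7⌋ = $33,213. Book value $121,785.
Year 5: ⌊$121,785 × 150%/7⌋ = $26,096. Book value $95,689.
Year 6: ⌊$95,689 × 150%/7⌋ = $20,504. Book value $75,185.

$20,504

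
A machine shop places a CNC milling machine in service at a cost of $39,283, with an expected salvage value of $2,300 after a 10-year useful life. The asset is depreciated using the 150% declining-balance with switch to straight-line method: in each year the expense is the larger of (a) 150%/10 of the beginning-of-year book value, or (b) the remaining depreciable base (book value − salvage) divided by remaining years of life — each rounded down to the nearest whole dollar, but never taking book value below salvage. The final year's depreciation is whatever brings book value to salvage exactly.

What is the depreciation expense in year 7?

Depreciable base = $39,283 − $2,300 = $36,983.
Year 1: DB = ⌊$39,283 × 150%/10⌋ = $5,892; SL = ⌊$36,983/10⌋ = $3,698 → take DB $5,892. Book value $33,391.
Year 2: DB = ⌊$33,391 × 150%/10⌋ = $5,008; SL = ⌊$31,091/9⌋ = $3,454 → take DB $5,008. Book value $28,383.
Year 3: DB = ⌊$28,383 × 150%/10⌋ = $4,257; SL = ⌊$26,083/8⌋ = $3,260 → take DB $4,257. Book value $24,126.
Year 4: DB = ⌊$24,126 × 150%/10⌋ = $3,618; SL = ⌊$21,826/7⌋ = $3,118 → take DB $3,618. Book value $20,508.
Year 5: DB = ⌊$20,508 × 150%/10⌋ = $3,076; SL = ⌊$18,208/6⌋ = $3,034 → take DB $3,076. Book value $17,432.
Year 6: DB = ⌊$17,432 × 150%/10⌋ = $2,614; SL = ⌊$15,132/5⌋ = $3,026 → take SL $3,026. Book value $14,406.
Year 7: DB = ⌊$14,406 × 150%/10⌋ = $2,160; SL = ⌊$12,106/4⌋ = $3,026 → take SL $3,026. Book value $11,380.

$3,026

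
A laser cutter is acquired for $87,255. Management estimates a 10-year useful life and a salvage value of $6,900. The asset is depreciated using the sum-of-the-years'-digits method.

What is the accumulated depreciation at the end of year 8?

$75,972

Depreciable base = $87,255 − $6,900 = $80,355.
Sum of the years' digits = 10+9+8+7+6+5+4+3+2+1 = 55.
Year 1: $80,355 × 10/55 = $14,610. Book value $72,645.
Year 2: $80,355 × 9/55 = $13,149. Book value $59,496.
Year 3: $80,355 × 8/55 = $11,688. Book value $47,808.
Year 4: $80,355 × 7/55 = $10,227. Book value $37,581.
Year 5: $80,355 × 6/55 = $8,766. Book value $28,815.
Year 6: $80,355 × 5/55 = $7,305. Book value $21,510.
Year 7: $80,355 × 4/55 = $5,844. Book value $15,666.
Year 8: $80,355 × 3/55 = $4,383. Book value $11,283.
Accumulated through year 8 = $87,255 − $11,283 = $75,972.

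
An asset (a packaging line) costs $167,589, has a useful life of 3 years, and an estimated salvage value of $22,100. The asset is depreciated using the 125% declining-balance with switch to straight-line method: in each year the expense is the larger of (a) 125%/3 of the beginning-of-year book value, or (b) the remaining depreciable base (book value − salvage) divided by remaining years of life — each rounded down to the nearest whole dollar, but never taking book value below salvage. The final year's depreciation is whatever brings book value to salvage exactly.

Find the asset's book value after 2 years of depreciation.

$57,028

Depreciable base = $167,589 − $22,100 = $145,489.
Year 1: DB = ⌊$167,589 × 125%/3⌋ = $69,828; SL = ⌊$145,489/3⌋ = $48,496 → take DB $69,828. Book value $97,761.
Year 2: DB = ⌊$97,761 × 125%/3⌋ = $40,733; SL = ⌊$75,661/2⌋ = $37,830 → take DB $40,733. Book value $57,028.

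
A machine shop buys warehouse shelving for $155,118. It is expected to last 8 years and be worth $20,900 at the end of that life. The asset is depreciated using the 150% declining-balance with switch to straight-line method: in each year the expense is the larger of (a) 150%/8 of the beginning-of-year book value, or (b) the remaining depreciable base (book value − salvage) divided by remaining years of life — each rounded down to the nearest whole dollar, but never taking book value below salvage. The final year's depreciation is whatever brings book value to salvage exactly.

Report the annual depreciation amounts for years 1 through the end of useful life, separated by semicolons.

$29,084; $23,631; $19,200; $15,600; $12,675; $11,342; $11,343; $11,343

Depreciable base = $155,118 − $20,900 = $134,218.
Year 1: DB = ⌊$155,118 × 150%/8⌋ = $29,084; SL = ⌊$134,218/8⌋ = $16,777 → take DB $29,084. Book value $126,034.
Year 2: DB = ⌊$126,034 × 150%/8⌋ = $23,631; SL = ⌊$105,134/7⌋ = $15,019 → take DB $23,631. Book value $102,403.
Year 3: DB = ⌊$102,403 × 150%/8⌋ = $19,200; SL = ⌊$81,503/6⌋ = $13,583 → take DB $19,200. Book value $83,203.
Year 4: DB = ⌊$83,203 × 150%/8⌋ = $15,600; SL = ⌊$62,303/5⌋ = $12,460 → take DB $15,600. Book value $67,603.
Year 5: DB = ⌊$67,603 × 150%/8⌋ = $12,675; SL = ⌊$46,703/4⌋ = $11,675 → take DB $12,675. Book value $54,928.
Year 6: DB = ⌊$54,928 × 150%/8⌋ = $10,299; SL = ⌊$34,028/3⌋ = $11,342 → take SL $11,342. Book value $43,586.
Year 7: DB = ⌊$43,586 × 150%/8⌋ = $8,172; SL = ⌊$22,686/2⌋ = $11,343 → take SL $11,343. Book value $32,243.
Year 8 (final): $32,243 − $20,900 = $11,343. Book value $20,900.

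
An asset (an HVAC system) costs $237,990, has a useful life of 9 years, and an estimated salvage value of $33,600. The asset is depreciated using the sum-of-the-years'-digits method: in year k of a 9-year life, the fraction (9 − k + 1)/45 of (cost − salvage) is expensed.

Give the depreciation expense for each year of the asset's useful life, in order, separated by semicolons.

Depreciable base = $237,990 − $33,600 = $204,390.
Sum of the years' digits = 9+8+7+6+5+4+3+2+1 = 45.
Year 1: $204,390 × 9/45 = $40,878. Book value $197,112.
Year 2: $204,390 × 8/45 = $36,336. Book value $160,776.
Year 3: $204,390 × 7/45 = $31,794. Book value $128,982.
Year 4: $204,390 × 6/45 = $27,252. Book value $101,730.
Year 5: $204,390 × 5/45 = $22,710. Book value $79,020.
Year 6: $204,390 × 4/45 = $18,168. Book value $60,852.
Year 7: $204,390 × 3/45 = $13,626. Book value $47,226.
Year 8: $204,390 × 2/45 = $9,084. Book value $38,142.
Year 9: $204,390 × 1/45 = $4,542. Book value $33,600.

$40,878; $36,336; $31,794; $27,252; $22,710; $18,168; $13,626; $9,084; $4,542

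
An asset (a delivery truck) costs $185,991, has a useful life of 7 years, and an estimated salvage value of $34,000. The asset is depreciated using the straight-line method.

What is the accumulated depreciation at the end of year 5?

$108,565

Depreciable base = $185,991 − $34,000 = $151,991.
Annual expense = $151,991 / 7 = $21,713.
End of year 1: book value $164,278.
End of year 2: book value $142,565.
End of year 3: book value $120,852.
End of year 4: book value $99,139.
End of year 5: book value $77,426.
Accumulated through year 5 = $185,991 − $77,426 = $108,565.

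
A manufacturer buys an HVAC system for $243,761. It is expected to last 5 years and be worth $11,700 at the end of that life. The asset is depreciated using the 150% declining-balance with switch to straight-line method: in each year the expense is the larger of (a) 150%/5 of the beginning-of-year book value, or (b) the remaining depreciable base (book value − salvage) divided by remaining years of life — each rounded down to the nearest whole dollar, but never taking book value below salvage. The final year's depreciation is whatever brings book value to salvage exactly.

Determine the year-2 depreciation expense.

Depreciable base = $243,761 − $11,700 = $232,061.
Year 1: DB = ⌊$243,761 × 150%/5⌋ = $73,128; SL = ⌊$232,061/5⌋ = $46,412 → take DB $73,128. Book value $170,633.
Year 2: DB = ⌊$170,633 × 150%/5⌋ = $51,189; SL = ⌊$158,933/4⌋ = $39,733 → take DB $51,189. Book value $119,444.

$51,189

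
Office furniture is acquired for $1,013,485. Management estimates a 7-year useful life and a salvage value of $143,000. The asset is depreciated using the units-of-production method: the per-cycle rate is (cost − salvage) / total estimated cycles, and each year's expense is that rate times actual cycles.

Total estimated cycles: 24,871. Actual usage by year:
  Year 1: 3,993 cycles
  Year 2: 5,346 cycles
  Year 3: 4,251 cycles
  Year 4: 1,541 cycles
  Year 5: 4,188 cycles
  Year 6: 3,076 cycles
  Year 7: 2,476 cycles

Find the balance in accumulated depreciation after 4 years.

Depreciable base = $1,013,485 − $143,000 = $870,485.
Rate = $870,485 / 24,871 cycles = $35 per cycle.
Year 1: 3,993 × $35 = $139,755. Book value $873,730.
Year 2: 5,346 × $35 = $187,110. Book value $686,620.
Year 3: 4,251 × $35 = $148,785. Book value $537,835.
Year 4: 1,541 × $35 = $53,935. Book value $483,900.
Accumulated through year 4 = $1,013,485 − $483,900 = $529,585.

$529,585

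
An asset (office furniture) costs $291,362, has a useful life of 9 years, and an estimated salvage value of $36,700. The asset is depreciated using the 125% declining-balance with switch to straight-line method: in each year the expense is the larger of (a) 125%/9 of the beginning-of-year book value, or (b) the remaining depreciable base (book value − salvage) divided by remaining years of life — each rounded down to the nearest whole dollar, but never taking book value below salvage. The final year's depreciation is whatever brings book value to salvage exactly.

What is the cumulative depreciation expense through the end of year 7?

$205,260

Depreciable base = $291,362 − $36,700 = $254,662.
Year 1: DB = ⌊$291,362 × 125%/9⌋ = $40,466; SL = ⌊$254,662/9⌋ = $28,295 → take DB $40,466. Book value $250,896.
Year 2: DB = ⌊$250,896 × 125%/9⌋ = $34,846; SL = ⌊$214,196/8⌋ = $26,774 → take DB $34,846. Book value $216,050.
Year 3: DB = ⌊$216,050 × 125%/9⌋ = $30,006; SL = ⌊$179,350/7⌋ = $25,621 → take DB $30,006. Book value $186,044.
Year 4: DB = ⌊$186,044 × 125%/9⌋ = $25,839; SL = ⌊$149,344/6⌋ = $24,890 → take DB $25,839. Book value $160,205.
Year 5: DB = ⌊$160,205 × 125%/9⌋ = $22,250; SL = ⌊$123,505/5⌋ = $24,701 → take SL $24,701. Book value $135,504.
Year 6: DB = ⌊$135,504 × 125%/9⌋ = $18,820; SL = ⌊$98,804/4⌋ = $24,701 → take SL $24,701. Book value $110,803.
Year 7: DB = ⌊$110,803 × 125%/9⌋ = $15,389; SL = ⌊$74,103/3⌋ = $24,701 → take SL $24,701. Book value $86,102.
Accumulated through year 7 = $291,362 − $86,102 = $205,260.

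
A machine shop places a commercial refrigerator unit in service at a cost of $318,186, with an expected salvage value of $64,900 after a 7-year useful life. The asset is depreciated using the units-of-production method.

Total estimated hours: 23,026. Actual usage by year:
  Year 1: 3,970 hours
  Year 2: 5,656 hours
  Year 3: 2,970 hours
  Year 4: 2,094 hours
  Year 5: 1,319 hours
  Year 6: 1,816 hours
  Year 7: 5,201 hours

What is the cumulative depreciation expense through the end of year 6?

Depreciable base = $318,186 − $64,900 = $253,286.
Rate = $253,286 / 23,026 hours = $11 per hour.
Year 1: 3,970 × $11 = $43,670. Book value $274,516.
Year 2: 5,656 × $11 = $62,216. Book value $212,300.
Year 3: 2,970 × $11 = $32,670. Book value $179,630.
Year 4: 2,094 × $11 = $23,034. Book value $156,596.
Year 5: 1,319 × $11 = $14,509. Book value $142,087.
Year 6: 1,816 × $11 = $19,976. Book value $122,111.
Accumulated through year 6 = $318,186 − $122,111 = $196,075.

$196,075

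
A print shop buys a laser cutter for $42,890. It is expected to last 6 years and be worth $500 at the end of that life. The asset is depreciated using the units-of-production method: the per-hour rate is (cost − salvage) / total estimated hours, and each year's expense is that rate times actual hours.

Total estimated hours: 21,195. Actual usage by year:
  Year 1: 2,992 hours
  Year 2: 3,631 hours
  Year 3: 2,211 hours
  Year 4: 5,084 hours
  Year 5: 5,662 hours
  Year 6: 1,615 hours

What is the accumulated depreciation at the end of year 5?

$39,160

Depreciable base = $42,890 − $500 = $42,390.
Rate = $42,390 / 21,195 hours = $2 per hour.
Year 1: 2,992 × $2 = $5,984. Book value $36,906.
Year 2: 3,631 × $2 = $7,262. Book value $29,644.
Year 3: 2,211 × $2 = $4,422. Book value $25,222.
Year 4: 5,084 × $2 = $10,168. Book value $15,054.
Year 5: 5,662 × $2 = $11,324. Book value $3,730.
Accumulated through year 5 = $42,890 − $3,730 = $39,160.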